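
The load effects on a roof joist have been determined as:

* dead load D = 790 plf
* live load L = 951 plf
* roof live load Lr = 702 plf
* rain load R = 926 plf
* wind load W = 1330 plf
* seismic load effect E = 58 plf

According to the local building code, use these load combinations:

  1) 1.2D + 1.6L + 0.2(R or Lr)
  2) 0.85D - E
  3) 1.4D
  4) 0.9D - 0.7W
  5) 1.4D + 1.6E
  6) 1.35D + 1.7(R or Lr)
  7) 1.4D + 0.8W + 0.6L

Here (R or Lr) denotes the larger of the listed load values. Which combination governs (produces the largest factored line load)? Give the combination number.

(R or Lr) → R = 926 plf.
1) 1.2(790) + 1.6(951) + 0.2(926) = 948.00 + 1521.60 + 185.20 = 2654.80
2) 0.85(790) - 1.0(58) = 671.50 - 58.00 = 613.50
3) 1.4(790) = 1106.00
4) 0.9(790) - 0.7(1330) = 711.00 - 931.00 = -220.00
5) 1.4(790) + 1.6(58) = 1106.00 + 92.80 = 1198.80
6) 1.35(790) + 1.7(926) = 1066.50 + 1574.20 = 2640.70
7) 1.4(790) + 0.8(1330) + 0.6(951) = 1106.00 + 1064.00 + 570.60 = 2740.60
The largest value is 2740.60 plf from combination 7.

Combination 7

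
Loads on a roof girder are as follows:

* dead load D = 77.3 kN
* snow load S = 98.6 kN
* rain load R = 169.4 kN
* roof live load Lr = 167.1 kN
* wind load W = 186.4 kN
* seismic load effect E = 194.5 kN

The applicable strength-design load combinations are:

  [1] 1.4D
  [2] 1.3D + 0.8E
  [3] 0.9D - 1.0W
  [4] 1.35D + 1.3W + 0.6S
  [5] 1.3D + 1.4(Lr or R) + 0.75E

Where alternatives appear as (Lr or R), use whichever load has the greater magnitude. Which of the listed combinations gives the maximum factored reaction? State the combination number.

Combination 5

(Lr or R) → R = 169.4 kN.
[1] 1.4(77.3) = 108.2
[2] 1.3(77.3) + 0.8(194.5) = 100.5 + 155.6 = 256.1
[3] 0.9(77.3) - 1.0(186.4) = 69.6 - 186.4 = -116.8
[4] 1.35(77.3) + 1.3(186.4) + 0.6(98.6) = 405.8
[5] 1.3(77.3) + 1.4(169.4) + 0.75(194.5) = 483.5
The largest value is 483.5 kN from combination 5.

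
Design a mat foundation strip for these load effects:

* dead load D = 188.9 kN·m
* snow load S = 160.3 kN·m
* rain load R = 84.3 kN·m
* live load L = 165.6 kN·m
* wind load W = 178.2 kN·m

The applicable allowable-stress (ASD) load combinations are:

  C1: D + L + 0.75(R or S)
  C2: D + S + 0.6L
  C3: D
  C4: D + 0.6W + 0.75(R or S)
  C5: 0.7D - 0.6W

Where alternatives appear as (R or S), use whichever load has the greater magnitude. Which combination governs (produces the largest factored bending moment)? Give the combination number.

(R or S) → S = 160.3 kN·m.
C1: 1.0(188.9) + 1.0(165.6) + 0.75(160.3) = 188.9 + 165.6 + 120.2 = 474.7
C2: 1.0(188.9) + 1.0(160.3) + 0.6(165.6) = 188.9 + 160.3 + 99.4 = 448.6
C3: 1.0(188.9) = 188.9
C4: 1.0(188.9) + 0.6(178.2) + 0.75(160.3) = 188.9 + 106.9 + 120.2 = 416.0
C5: 0.7(188.9) - 0.6(178.2) = 132.2 - 106.9 = 25.3
The largest value is 474.7 kN·m from combination 1.

Combination 1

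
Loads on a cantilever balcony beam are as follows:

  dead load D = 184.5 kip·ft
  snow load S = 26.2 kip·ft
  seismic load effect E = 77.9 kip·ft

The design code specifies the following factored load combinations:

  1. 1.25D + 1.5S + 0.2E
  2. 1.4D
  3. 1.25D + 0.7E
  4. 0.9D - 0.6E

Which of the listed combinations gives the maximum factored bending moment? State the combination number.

Combination 1

1. 1.25(184.5) + 1.5(26.2) + 0.2(77.9) = 285.5
2. 1.4(184.5) = 258.3
3. 1.25(184.5) + 0.7(77.9) = 285.2
4. 0.9(184.5) - 0.6(77.9) = 119.3
The largest value is 285.5 kip·ft from combination 1.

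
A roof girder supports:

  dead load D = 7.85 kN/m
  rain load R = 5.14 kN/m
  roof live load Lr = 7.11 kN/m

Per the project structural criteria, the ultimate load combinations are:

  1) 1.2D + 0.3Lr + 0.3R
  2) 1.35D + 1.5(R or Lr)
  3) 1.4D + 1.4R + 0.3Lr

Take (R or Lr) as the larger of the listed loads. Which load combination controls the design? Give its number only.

(R or Lr) → Lr = 7.11 kN/m.
1) 1.2(7.85) + 0.3(7.11) + 0.3(5.14) = 13.10
2) 1.35(7.85) + 1.5(7.11) = 21.26
3) 1.4(7.85) + 1.4(5.14) + 0.3(7.11) = 20.32
The largest value is 21.26 kN/m from combination 2.

Combination 2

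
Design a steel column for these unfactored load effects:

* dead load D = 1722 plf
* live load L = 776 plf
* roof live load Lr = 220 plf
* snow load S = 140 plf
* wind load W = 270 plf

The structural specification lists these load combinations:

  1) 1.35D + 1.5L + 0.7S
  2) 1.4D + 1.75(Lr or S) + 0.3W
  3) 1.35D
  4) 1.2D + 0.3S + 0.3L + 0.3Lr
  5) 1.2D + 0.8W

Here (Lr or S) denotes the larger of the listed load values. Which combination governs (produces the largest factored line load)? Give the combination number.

Combination 1

(Lr or S) → Lr = 220 plf.
1) 1.35(1722) + 1.5(776) + 0.7(140) = 2324.7 + 1164.0 + 98.0 = 3586.7
2) 1.4(1722) + 1.75(220) + 0.3(270) = 2410.8 + 385.0 + 81.0 = 2876.8
3) 1.35(1722) = 2324.7
4) 1.2(1722) + 0.3(140) + 0.3(776) + 0.3(220) = 2066.4 + 42.0 + 232.8 + 66.0 = 2407.2
5) 1.2(1722) + 0.8(270) = 2066.4 + 216.0 = 2282.4
The largest value is 3586.7 plf from combination 1.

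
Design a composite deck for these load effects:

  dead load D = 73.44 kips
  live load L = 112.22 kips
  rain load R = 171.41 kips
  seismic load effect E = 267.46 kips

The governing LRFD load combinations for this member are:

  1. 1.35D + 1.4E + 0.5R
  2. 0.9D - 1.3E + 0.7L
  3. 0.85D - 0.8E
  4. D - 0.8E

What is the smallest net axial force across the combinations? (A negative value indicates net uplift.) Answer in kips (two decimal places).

-203.05 kips

1. 1.35(73.44) + 1.4(267.46) + 0.5(171.41) = 99.14 + 374.44 + 85.71 = 559.29
2. 0.9(73.44) - 1.3(267.46) + 0.7(112.22) = 66.10 - 347.70 + 78.55 = -203.05
3. 0.85(73.44) - 0.8(267.46) = -151.54
4. 1.0(73.44) - 0.8(267.46) = 73.44 - 213.97 = -140.53
Combination 2 gives the minimum: -203.05 kips.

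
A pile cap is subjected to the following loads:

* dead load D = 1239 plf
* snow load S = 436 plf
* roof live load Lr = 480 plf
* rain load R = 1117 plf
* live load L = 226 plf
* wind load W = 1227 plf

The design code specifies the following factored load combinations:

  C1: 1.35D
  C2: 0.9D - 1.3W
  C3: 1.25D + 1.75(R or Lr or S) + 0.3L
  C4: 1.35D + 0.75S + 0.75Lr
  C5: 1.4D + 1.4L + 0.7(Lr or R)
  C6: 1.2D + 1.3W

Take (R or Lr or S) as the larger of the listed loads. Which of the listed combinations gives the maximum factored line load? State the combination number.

(R or Lr or S) → R = 1117 plf; (Lr or R) → R = 1117 plf.
C1: 1.35(1239) = 1672.7
C2: 0.9(1239) - 1.3(1227) = 1115.1 - 1595.1 = -480.0
C3: 1.25(1239) + 1.75(1117) + 0.3(226) = 3571.3
C4: 1.35(1239) + 0.75(436) + 0.75(480) = 1672.7 + 327.0 + 360.0 = 2359.7
C5: 1.4(1239) + 1.4(226) + 0.7(1117) = 1734.6 + 316.4 + 781.9 = 2832.9
C6: 1.2(1239) + 1.3(1227) = 1486.8 + 1595.1 = 3081.9
The largest value is 3571.3 plf from combination 3.

Combination 3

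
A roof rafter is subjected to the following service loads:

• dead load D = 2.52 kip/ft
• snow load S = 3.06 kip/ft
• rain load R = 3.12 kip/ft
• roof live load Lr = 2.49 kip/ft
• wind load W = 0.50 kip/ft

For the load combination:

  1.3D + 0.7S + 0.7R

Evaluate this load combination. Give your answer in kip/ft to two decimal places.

7.60 kip/ft

1.3(2.52) + 0.7(3.06) + 0.7(3.12) = 3.28 + 2.14 + 2.18 = 7.60
w_u = 7.60 kip/ft.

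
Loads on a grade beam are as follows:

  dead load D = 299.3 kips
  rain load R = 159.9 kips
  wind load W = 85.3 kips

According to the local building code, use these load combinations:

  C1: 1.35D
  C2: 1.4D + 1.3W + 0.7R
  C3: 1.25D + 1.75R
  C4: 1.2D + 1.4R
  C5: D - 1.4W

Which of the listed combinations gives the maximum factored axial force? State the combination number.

C1: 1.35(299.3) = 404.06
C2: 1.4(299.3) + 1.3(85.3) + 0.7(159.9) = 419.02 + 110.89 + 111.93 = 641.84
C3: 1.25(299.3) + 1.75(159.9) = 653.95
C4: 1.2(299.3) + 1.4(159.9) = 359.16 + 223.86 = 583.02
C5: 1.0(299.3) - 1.4(85.3) = 299.30 - 119.42 = 179.88
The largest value is 653.95 kips from combination 3.

Combination 3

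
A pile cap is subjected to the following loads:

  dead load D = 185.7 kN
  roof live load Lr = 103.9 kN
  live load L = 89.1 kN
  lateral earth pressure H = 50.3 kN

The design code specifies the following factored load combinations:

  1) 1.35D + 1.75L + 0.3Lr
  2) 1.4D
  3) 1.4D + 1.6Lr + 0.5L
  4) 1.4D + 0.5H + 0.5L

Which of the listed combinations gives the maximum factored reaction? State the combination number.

1) 1.35(185.7) + 1.75(89.1) + 0.3(103.9) = 437.8
2) 1.4(185.7) = 260.0
3) 1.4(185.7) + 1.6(103.9) + 0.5(89.1) = 470.8
4) 1.4(185.7) + 0.5(50.3) + 0.5(89.1) = 329.7
The largest value is 470.8 kN from combination 3.

Combination 3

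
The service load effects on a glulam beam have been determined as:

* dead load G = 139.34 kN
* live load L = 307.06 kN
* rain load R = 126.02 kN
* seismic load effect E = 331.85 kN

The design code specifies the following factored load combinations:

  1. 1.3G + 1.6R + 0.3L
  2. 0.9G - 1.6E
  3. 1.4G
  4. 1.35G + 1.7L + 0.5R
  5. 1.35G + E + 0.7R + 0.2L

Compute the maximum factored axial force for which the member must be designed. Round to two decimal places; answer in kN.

773.12 kN

1. 1.3(139.34) + 1.6(126.02) + 0.3(307.06) = 181.14 + 201.63 + 92.12 = 474.89
2. 0.9(139.34) - 1.6(331.85) = 125.41 - 530.96 = -405.55
3. 1.4(139.34) = 195.08
4. 1.35(139.34) + 1.7(307.06) + 0.5(126.02) = 188.11 + 522.00 + 63.01 = 773.12
5. 1.35(139.34) + 1.0(331.85) + 0.7(126.02) + 0.2(307.06) = 669.59
Maximum is from combination 4.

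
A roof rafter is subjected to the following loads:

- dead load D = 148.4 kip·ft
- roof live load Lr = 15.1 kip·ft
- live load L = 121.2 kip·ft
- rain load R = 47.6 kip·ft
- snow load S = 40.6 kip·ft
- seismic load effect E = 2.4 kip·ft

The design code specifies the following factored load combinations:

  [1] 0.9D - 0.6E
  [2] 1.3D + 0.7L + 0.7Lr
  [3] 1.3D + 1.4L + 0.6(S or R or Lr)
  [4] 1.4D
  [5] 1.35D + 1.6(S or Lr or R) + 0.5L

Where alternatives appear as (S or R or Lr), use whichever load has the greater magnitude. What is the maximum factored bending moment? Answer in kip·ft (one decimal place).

(S or R or Lr) → R = 47.6 kip·ft; (S or Lr or R) → R = 47.6 kip·ft.
[1] 0.9(148.4) - 0.6(2.4) = 132.1
[2] 1.3(148.4) + 0.7(121.2) + 0.7(15.1) = 192.9 + 84.8 + 10.6 = 288.3
[3] 1.3(148.4) + 1.4(121.2) + 0.6(47.6) = 192.9 + 169.7 + 28.6 = 391.2
[4] 1.4(148.4) = 207.8
[5] 1.35(148.4) + 1.6(47.6) + 0.5(121.2) = 200.3 + 76.2 + 60.6 = 337.1
Combination 3 governs: M_u = 391.2 kip·ft.

391.2 kip·ft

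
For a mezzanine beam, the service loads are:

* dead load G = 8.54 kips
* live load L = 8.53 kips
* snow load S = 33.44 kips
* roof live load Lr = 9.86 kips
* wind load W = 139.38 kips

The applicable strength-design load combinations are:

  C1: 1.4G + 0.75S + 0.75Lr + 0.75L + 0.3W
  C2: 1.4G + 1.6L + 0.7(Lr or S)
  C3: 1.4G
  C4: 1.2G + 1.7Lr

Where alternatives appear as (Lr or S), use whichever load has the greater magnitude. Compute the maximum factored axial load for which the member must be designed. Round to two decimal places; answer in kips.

92.64 kips

(Lr or S) → S = 33.44 kips.
C1: 1.4(8.54) + 0.75(33.44) + 0.75(9.86) + 0.75(8.53) + 0.3(139.38) = 92.64
C2: 1.4(8.54) + 1.6(8.53) + 0.7(33.44) = 49.01
C3: 1.4(8.54) = 11.96
C4: 1.2(8.54) + 1.7(9.86) = 10.25 + 16.76 = 27.01
Maximum is from combination 1.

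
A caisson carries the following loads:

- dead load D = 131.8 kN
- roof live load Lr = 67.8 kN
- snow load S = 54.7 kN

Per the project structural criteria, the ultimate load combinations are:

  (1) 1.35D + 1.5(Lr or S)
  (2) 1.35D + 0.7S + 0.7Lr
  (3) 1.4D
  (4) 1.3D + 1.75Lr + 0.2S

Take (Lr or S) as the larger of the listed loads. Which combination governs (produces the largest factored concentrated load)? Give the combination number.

(Lr or S) → Lr = 67.8 kN.
(1) 1.35(131.8) + 1.5(67.8) = 279.6
(2) 1.35(131.8) + 0.7(54.7) + 0.7(67.8) = 263.7
(3) 1.4(131.8) = 184.5
(4) 1.3(131.8) + 1.75(67.8) + 0.2(54.7) = 300.9
The largest value is 300.9 kN from combination 4.

Combination 4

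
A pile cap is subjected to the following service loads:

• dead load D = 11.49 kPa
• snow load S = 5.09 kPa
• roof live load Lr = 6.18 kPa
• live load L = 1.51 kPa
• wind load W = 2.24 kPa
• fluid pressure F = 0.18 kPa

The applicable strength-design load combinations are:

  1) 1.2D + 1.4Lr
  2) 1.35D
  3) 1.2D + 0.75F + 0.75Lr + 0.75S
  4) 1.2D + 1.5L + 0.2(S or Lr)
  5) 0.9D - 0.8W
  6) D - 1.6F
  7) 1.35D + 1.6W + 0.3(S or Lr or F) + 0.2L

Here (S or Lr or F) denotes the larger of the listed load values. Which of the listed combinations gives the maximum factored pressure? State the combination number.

(S or Lr) → Lr = 6.18 kPa; (S or Lr or F) → Lr = 6.18 kPa.
1) 1.2(11.49) + 1.4(6.18) = 13.79 + 8.65 = 22.44
2) 1.35(11.49) = 15.51
3) 1.2(11.49) + 0.75(0.18) + 0.75(6.18) + 0.75(5.09) = 22.38
4) 1.2(11.49) + 1.5(1.51) + 0.2(6.18) = 17.29
5) 0.9(11.49) - 0.8(2.24) = 10.34 - 1.79 = 8.55
6) 1.0(11.49) - 1.6(0.18) = 11.49 - 0.29 = 11.20
7) 1.35(11.49) + 1.6(2.24) + 0.3(6.18) + 0.2(1.51) = 21.25
The largest value is 22.44 kPa from combination 1.

Combination 1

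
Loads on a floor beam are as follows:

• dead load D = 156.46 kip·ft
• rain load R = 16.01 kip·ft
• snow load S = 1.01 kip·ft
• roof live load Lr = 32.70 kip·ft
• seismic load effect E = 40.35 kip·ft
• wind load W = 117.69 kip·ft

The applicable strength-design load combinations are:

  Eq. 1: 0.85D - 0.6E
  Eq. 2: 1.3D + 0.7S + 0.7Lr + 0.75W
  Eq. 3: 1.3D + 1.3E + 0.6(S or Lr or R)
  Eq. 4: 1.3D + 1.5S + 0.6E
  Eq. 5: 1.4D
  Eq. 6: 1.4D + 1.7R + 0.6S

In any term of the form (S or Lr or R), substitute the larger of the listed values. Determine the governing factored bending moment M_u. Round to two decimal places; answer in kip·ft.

315.26 kip·ft

(S or Lr or R) → Lr = 32.70 kip·ft.
Eq. 1: 0.85(156.46) - 0.6(40.35) = 108.78
Eq. 2: 1.3(156.46) + 0.7(1.01) + 0.7(32.70) + 0.75(117.69) = 315.26
Eq. 3: 1.3(156.46) + 1.3(40.35) + 0.6(32.70) = 275.47
Eq. 4: 1.3(156.46) + 1.5(1.01) + 0.6(40.35) = 229.12
Eq. 5: 1.4(156.46) = 219.04
Eq. 6: 1.4(156.46) + 1.7(16.01) + 0.6(1.01) = 246.87
The controlling combination is 2, giving 315.26 kip·ft.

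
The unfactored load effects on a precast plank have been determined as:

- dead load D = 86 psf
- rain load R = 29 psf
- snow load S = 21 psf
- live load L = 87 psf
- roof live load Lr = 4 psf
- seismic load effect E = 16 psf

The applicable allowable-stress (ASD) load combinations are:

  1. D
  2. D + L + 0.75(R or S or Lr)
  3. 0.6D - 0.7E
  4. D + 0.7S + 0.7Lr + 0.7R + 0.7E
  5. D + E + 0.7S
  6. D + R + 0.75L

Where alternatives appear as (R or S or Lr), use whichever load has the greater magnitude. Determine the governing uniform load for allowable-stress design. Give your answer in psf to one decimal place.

(R or S or Lr) → R = 29 psf.
1. 1.0(86) = 86.0
2. 1.0(86) + 1.0(87) + 0.75(29) = 194.8
3. 0.6(86) - 0.7(16) = 40.4
4. 1.0(86) + 0.7(21) + 0.7(4) + 0.7(29) + 0.7(16) = 135.0
5. 1.0(86) + 1.0(16) + 0.7(21) = 116.7
6. 1.0(86) + 1.0(29) + 0.75(87) = 180.3
Combination 2 governs: q = 194.8 psf.

194.8 psf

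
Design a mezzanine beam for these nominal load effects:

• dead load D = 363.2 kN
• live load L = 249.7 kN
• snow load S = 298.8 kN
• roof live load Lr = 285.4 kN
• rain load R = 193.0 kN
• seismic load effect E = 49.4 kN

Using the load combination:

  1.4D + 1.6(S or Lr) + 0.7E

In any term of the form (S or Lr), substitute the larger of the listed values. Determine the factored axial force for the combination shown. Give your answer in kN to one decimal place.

(S or Lr) → S = 298.8 kN.
1.4(363.2) + 1.6(298.8) + 0.7(49.4) = 1021.1
N_u = 1021.1 kN.

1021.1 kN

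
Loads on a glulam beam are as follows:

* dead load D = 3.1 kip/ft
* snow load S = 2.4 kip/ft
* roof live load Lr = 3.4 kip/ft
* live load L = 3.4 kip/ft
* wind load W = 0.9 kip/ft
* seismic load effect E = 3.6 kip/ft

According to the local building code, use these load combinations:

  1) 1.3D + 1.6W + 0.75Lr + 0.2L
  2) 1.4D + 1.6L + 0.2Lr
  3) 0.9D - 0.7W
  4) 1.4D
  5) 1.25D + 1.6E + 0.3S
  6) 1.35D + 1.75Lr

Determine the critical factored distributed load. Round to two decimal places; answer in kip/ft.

1) 1.3(3.1) + 1.6(0.9) + 0.75(3.4) + 0.2(3.4) = 4.03 + 1.44 + 2.55 + 0.68 = 8.70
2) 1.4(3.1) + 1.6(3.4) + 0.2(3.4) = 4.34 + 5.44 + 0.68 = 10.46
3) 0.9(3.1) - 0.7(0.9) = 2.79 - 0.63 = 2.16
4) 1.4(3.1) = 4.34
5) 1.25(3.1) + 1.6(3.6) + 0.3(2.4) = 3.88 + 5.76 + 0.72 = 10.36
6) 1.35(3.1) + 1.75(3.4) = 4.19 + 5.95 = 10.14
Maximum is from combination 2.

10.46 kip/ft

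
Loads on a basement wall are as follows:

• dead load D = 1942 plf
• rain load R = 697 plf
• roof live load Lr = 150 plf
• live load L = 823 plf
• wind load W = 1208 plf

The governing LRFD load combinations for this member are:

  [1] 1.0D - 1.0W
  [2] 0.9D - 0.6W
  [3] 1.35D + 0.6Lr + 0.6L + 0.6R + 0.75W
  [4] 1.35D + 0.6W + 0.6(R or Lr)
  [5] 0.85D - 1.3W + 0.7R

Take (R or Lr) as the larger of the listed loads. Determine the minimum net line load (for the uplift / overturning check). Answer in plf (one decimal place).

(R or Lr) → R = 697 plf.
[1] 1.0(1942) - 1.0(1208) = 1942.0 - 1208.0 = 734.0
[2] 0.9(1942) - 0.6(1208) = 1747.8 - 724.8 = 1023.0
[3] 1.35(1942) + 0.6(150) + 0.6(823) + 0.6(697) + 0.75(1208) = 2621.7 + 90.0 + 493.8 + 418.2 + 906.0 = 4529.7
[4] 1.35(1942) + 0.6(1208) + 0.6(697) = 2621.7 + 724.8 + 418.2 = 3764.7
[5] 0.85(1942) - 1.3(1208) + 0.7(697) = 1650.7 - 1570.4 + 487.9 = 568.2
Combination 5 gives the minimum: 568.2 plf.

568.2 plf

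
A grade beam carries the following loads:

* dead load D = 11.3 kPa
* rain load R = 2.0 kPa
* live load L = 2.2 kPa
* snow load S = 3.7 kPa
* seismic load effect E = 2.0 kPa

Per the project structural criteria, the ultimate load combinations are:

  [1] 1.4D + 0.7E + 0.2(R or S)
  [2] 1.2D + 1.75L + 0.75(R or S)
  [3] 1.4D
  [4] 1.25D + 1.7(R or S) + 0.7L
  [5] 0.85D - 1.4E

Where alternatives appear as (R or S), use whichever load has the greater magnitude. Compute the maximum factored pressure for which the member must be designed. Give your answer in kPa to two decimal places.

(R or S) → S = 3.7 kPa.
[1] 1.4(11.3) + 0.7(2.0) + 0.2(3.7) = 17.96
[2] 1.2(11.3) + 1.75(2.2) + 0.75(3.7) = 20.19
[3] 1.4(11.3) = 15.82
[4] 1.25(11.3) + 1.7(3.7) + 0.7(2.2) = 21.96
[5] 0.85(11.3) - 1.4(2.0) = 6.81
Maximum is from combination 4.

21.96 kPa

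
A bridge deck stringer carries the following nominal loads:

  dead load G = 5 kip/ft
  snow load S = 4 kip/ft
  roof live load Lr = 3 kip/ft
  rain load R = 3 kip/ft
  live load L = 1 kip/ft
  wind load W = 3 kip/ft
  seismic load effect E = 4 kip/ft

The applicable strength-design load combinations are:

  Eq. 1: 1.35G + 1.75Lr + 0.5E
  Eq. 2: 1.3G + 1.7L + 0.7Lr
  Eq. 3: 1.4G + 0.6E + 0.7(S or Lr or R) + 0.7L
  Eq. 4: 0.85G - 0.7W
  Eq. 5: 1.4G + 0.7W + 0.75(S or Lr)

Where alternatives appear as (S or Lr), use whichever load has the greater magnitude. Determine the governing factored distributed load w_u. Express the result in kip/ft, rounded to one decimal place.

14.0 kip/ft

(S or Lr or R) → S = 4 kip/ft; (S or Lr) → S = 4 kip/ft.
Eq. 1: 1.35(5) + 1.75(3) + 0.5(4) = 14.0
Eq. 2: 1.3(5) + 1.7(1) + 0.7(3) = 10.3
Eq. 3: 1.4(5) + 0.6(4) + 0.7(4) + 0.7(1) = 12.9
Eq. 4: 0.85(5) - 0.7(3) = 2.2
Eq. 5: 1.4(5) + 0.7(3) + 0.75(4) = 12.1
Combination 1 governs: w_u = 14.0 kip/ft.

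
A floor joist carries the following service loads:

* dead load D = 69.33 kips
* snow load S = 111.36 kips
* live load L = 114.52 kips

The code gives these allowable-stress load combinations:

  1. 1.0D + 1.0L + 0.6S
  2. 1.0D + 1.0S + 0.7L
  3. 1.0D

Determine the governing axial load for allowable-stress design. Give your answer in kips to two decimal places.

1. 1.0(69.33) + 1.0(114.52) + 0.6(111.36) = 69.33 + 114.52 + 66.82 = 250.67
2. 1.0(69.33) + 1.0(111.36) + 0.7(114.52) = 69.33 + 111.36 + 80.16 = 260.85
3. 1.0(69.33) = 69.33
Maximum is from combination 2.

260.85 kips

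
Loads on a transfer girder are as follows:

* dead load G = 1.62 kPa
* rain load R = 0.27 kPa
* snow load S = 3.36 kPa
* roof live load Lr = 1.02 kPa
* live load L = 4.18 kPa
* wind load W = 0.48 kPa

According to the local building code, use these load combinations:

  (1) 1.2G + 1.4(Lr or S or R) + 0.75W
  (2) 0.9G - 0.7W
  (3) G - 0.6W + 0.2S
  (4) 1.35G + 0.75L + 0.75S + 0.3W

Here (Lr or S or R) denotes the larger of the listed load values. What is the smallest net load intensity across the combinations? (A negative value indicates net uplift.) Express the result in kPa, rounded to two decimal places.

(Lr or S or R) → S = 3.36 kPa.
(1) 1.2(1.62) + 1.4(3.36) + 0.75(0.48) = 7.01
(2) 0.9(1.62) - 0.7(0.48) = 1.46 - 0.34 = 1.12
(3) 1.0(1.62) - 0.6(0.48) + 0.2(3.36) = 1.62 - 0.29 + 0.67 = 2.00
(4) 1.35(1.62) + 0.75(4.18) + 0.75(3.36) + 0.3(0.48) = 2.19 + 3.14 + 2.52 + 0.14 = 7.99
Combination 2 gives the minimum: 1.12 kPa.

1.12 kPa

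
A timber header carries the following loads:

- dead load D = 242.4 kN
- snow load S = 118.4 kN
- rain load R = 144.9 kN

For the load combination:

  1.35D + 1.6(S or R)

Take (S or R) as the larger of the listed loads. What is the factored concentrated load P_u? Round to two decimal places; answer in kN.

559.08 kN

(S or R) → R = 144.9 kN.
1.35(242.4) + 1.6(144.9) = 559.08
P_u = 559.08 kN.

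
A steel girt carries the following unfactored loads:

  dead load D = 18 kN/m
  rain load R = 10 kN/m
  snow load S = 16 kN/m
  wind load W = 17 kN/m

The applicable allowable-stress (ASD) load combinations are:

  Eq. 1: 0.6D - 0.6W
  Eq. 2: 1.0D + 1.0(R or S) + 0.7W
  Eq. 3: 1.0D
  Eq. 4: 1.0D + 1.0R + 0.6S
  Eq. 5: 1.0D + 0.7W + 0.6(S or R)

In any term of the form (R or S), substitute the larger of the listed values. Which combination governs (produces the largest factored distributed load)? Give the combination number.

Combination 2

(R or S) → S = 16 kN/m; (S or R) → S = 16 kN/m.
Eq. 1: 0.6(18) - 0.6(17) = 10.80 - 10.20 = 0.60
Eq. 2: 1.0(18) + 1.0(16) + 0.7(17) = 18.00 + 16.00 + 11.90 = 45.90
Eq. 3: 1.0(18) = 18.00
Eq. 4: 1.0(18) + 1.0(10) + 0.6(16) = 18.00 + 10.00 + 9.60 = 37.60
Eq. 5: 1.0(18) + 0.7(17) + 0.6(16) = 18.00 + 11.90 + 9.60 = 39.50
The largest value is 45.90 kN/m from combination 2.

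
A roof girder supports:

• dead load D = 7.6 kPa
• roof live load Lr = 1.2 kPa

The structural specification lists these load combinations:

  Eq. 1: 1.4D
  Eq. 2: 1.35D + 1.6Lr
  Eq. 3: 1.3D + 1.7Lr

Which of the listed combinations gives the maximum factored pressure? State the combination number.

Eq. 1: 1.4(7.6) = 10.64
Eq. 2: 1.35(7.6) + 1.6(1.2) = 12.18
Eq. 3: 1.3(7.6) + 1.7(1.2) = 11.92
The largest value is 12.18 kPa from combination 2.

Combination 2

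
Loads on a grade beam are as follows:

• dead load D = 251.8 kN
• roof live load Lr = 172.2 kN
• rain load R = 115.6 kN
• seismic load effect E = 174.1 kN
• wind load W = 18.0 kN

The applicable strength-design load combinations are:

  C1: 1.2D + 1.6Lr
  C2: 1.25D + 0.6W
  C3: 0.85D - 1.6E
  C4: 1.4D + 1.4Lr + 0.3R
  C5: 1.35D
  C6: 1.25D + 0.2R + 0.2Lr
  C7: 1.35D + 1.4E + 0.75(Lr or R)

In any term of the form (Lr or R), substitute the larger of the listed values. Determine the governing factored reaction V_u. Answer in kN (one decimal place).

(Lr or R) → Lr = 172.2 kN.
C1: 1.2(251.8) + 1.6(172.2) = 302.2 + 275.5 = 577.7
C2: 1.25(251.8) + 0.6(18.0) = 314.8 + 10.8 = 325.6
C3: 0.85(251.8) - 1.6(174.1) = -64.5
C4: 1.4(251.8) + 1.4(172.2) + 0.3(115.6) = 352.5 + 241.1 + 34.7 = 628.3
C5: 1.35(251.8) = 339.9
C6: 1.25(251.8) + 0.2(115.6) + 0.2(172.2) = 314.8 + 23.1 + 34.4 = 372.3
C7: 1.35(251.8) + 1.4(174.1) + 0.75(172.2) = 339.9 + 243.7 + 129.2 = 712.8
Maximum is from combination 7.

712.8 kN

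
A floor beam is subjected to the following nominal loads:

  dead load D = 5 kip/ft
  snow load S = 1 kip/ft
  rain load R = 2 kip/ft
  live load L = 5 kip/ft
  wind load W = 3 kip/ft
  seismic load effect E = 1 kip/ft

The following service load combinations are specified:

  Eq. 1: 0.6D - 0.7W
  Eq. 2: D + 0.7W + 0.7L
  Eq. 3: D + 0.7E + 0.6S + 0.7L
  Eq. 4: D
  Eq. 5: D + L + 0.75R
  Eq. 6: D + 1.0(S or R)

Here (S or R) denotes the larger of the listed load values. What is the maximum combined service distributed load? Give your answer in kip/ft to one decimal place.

11.5 kip/ft

(S or R) → R = 2 kip/ft.
Eq. 1: 0.6(5) - 0.7(3) = 0.9
Eq. 2: 1.0(5) + 0.7(3) + 0.7(5) = 10.6
Eq. 3: 1.0(5) + 0.7(1) + 0.6(1) + 0.7(5) = 9.8
Eq. 4: 1.0(5) = 5.0
Eq. 5: 1.0(5) + 1.0(5) + 0.75(2) = 11.5
Eq. 6: 1.0(5) + 1.0(2) = 7.0
The controlling combination is 5, giving 11.5 kip/ft.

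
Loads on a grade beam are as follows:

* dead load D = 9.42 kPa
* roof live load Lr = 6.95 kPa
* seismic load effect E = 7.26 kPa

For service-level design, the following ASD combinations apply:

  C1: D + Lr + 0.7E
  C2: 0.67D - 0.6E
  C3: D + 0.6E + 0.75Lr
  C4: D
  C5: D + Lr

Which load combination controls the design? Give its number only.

C1: 1.0(9.42) + 1.0(6.95) + 0.7(7.26) = 9.42 + 6.95 + 5.08 = 21.45
C2: 0.67(9.42) - 0.6(7.26) = 1.96
C3: 1.0(9.42) + 0.6(7.26) + 0.75(6.95) = 9.42 + 4.36 + 5.21 = 18.99
C4: 1.0(9.42) = 9.42
C5: 1.0(9.42) + 1.0(6.95) = 9.42 + 6.95 = 16.37
The largest value is 21.45 kPa from combination 1.

Combination 1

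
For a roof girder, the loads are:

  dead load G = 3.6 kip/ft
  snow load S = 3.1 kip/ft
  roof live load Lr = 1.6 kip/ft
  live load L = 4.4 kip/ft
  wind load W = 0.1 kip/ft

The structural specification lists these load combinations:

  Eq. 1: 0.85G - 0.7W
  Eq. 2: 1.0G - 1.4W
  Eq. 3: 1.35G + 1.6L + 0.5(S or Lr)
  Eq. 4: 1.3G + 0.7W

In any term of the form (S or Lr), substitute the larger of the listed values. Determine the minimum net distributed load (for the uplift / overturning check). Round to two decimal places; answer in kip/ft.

(S or Lr) → S = 3.1 kip/ft.
Eq. 1: 0.85(3.6) - 0.7(0.1) = 2.99
Eq. 2: 1.0(3.6) - 1.4(0.1) = 3.46
Eq. 3: 1.35(3.6) + 1.6(4.4) + 0.5(3.1) = 13.45
Eq. 4: 1.3(3.6) + 0.7(0.1) = 4.75
Combination 1 gives the minimum: 2.99 kip/ft.

2.99 kip/ft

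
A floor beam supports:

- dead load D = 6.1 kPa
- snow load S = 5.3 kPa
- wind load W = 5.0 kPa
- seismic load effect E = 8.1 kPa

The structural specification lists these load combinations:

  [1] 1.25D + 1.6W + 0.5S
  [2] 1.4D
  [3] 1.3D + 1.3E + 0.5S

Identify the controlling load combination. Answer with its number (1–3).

[1] 1.25(6.1) + 1.6(5.0) + 0.5(5.3) = 7.6 + 8.0 + 2.7 = 18.3
[2] 1.4(6.1) = 8.5
[3] 1.3(6.1) + 1.3(8.1) + 0.5(5.3) = 7.9 + 10.5 + 2.7 = 21.1
The largest value is 21.1 kPa from combination 3.

Combination 3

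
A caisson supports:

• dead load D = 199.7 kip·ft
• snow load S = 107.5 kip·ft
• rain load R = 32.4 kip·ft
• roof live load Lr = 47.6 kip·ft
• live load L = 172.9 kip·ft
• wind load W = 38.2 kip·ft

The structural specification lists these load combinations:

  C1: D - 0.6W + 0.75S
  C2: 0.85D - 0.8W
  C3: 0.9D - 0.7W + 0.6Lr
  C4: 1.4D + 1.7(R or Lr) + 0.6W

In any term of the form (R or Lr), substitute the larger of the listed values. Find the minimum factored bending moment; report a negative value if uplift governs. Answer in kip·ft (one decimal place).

139.2 kip·ft

(R or Lr) → Lr = 47.6 kip·ft.
C1: 1.0(199.7) - 0.6(38.2) + 0.75(107.5) = 199.7 - 22.9 + 80.6 = 257.4
C2: 0.85(199.7) - 0.8(38.2) = 139.2
C3: 0.9(199.7) - 0.7(38.2) + 0.6(47.6) = 179.7 - 26.7 + 28.6 = 181.6
C4: 1.4(199.7) + 1.7(47.6) + 0.6(38.2) = 279.6 + 80.9 + 22.9 = 383.4
Combination 2 gives the minimum: 139.2 kip·ft.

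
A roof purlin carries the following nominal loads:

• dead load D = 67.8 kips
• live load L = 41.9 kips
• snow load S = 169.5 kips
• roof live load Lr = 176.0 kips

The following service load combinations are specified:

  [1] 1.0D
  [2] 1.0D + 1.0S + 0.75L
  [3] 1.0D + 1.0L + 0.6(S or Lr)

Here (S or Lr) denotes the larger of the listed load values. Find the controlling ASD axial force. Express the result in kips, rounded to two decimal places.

(S or Lr) → Lr = 176.0 kips.
[1] 1.0(67.8) = 67.80
[2] 1.0(67.8) + 1.0(169.5) + 0.75(41.9) = 268.73
[3] 1.0(67.8) + 1.0(41.9) + 0.6(176.0) = 215.30
Maximum is from combination 2.

268.73 kips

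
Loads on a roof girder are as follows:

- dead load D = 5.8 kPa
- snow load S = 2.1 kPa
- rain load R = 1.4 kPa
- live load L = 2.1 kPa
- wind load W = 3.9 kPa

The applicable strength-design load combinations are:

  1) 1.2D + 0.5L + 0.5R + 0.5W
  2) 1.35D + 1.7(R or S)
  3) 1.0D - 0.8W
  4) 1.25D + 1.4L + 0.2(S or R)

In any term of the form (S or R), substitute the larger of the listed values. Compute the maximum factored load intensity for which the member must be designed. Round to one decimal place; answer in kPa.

11.4 kPa

(R or S) → S = 2.1 kPa; (S or R) → S = 2.1 kPa.
1) 1.2(5.8) + 0.5(2.1) + 0.5(1.4) + 0.5(3.9) = 10.7
2) 1.35(5.8) + 1.7(2.1) = 7.8 + 3.6 = 11.4
3) 1.0(5.8) - 0.8(3.9) = 5.8 - 3.1 = 2.7
4) 1.25(5.8) + 1.4(2.1) + 0.2(2.1) = 7.3 + 2.9 + 0.4 = 10.6
Maximum is from combination 2.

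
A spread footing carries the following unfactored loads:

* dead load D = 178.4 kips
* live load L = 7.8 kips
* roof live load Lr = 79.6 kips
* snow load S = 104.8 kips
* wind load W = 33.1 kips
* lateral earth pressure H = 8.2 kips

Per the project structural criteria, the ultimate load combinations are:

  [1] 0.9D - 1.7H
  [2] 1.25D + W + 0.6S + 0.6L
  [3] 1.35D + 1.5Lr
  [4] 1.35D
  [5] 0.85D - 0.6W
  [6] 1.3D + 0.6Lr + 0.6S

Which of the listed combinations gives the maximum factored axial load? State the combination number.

[1] 0.9(178.4) - 1.7(8.2) = 146.6
[2] 1.25(178.4) + 1.0(33.1) + 0.6(104.8) + 0.6(7.8) = 223.0 + 33.1 + 62.9 + 4.7 = 323.7
[3] 1.35(178.4) + 1.5(79.6) = 240.8 + 119.4 = 360.2
[4] 1.35(178.4) = 240.8
[5] 0.85(178.4) - 0.6(33.1) = 131.8
[6] 1.3(178.4) + 0.6(79.6) + 0.6(104.8) = 231.9 + 47.8 + 62.9 = 342.6
The largest value is 360.2 kips from combination 3.

Combination 3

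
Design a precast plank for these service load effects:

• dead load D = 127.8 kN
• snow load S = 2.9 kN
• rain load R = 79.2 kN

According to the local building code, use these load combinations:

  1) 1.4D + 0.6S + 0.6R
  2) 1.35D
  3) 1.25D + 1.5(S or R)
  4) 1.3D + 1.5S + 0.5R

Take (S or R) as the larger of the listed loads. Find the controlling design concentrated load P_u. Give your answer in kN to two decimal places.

(S or R) → R = 79.2 kN.
1) 1.4(127.8) + 0.6(2.9) + 0.6(79.2) = 228.18
2) 1.35(127.8) = 172.53
3) 1.25(127.8) + 1.5(79.2) = 278.55
4) 1.3(127.8) + 1.5(2.9) + 0.5(79.2) = 210.09
The controlling combination is 3, giving 278.55 kN.

278.55 kN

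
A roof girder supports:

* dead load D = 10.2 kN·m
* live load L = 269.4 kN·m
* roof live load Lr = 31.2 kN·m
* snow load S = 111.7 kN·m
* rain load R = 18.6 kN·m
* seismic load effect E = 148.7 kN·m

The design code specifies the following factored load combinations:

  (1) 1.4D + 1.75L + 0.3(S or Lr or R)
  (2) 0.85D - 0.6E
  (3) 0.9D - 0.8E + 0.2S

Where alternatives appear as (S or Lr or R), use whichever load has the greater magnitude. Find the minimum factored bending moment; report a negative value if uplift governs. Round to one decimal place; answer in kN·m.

-87.4 kN·m

(S or Lr or R) → S = 111.7 kN·m.
(1) 1.4(10.2) + 1.75(269.4) + 0.3(111.7) = 519.2
(2) 0.85(10.2) - 0.6(148.7) = -80.6
(3) 0.9(10.2) - 0.8(148.7) + 0.2(111.7) = -87.4
Combination 3 gives the minimum: -87.4 kN·m.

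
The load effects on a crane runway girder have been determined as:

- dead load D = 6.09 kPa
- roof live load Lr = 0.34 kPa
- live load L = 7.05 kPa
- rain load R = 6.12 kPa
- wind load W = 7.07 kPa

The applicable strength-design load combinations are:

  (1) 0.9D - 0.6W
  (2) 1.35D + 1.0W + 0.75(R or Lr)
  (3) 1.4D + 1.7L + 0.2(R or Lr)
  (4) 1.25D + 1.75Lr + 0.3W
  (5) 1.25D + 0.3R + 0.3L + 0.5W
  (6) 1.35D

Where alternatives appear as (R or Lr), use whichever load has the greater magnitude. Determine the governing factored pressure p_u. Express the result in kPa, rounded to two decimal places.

(R or Lr) → R = 6.12 kPa.
(1) 0.9(6.09) - 0.6(7.07) = 5.48 - 4.24 = 1.24
(2) 1.35(6.09) + 1.0(7.07) + 0.75(6.12) = 8.22 + 7.07 + 4.59 = 19.88
(3) 1.4(6.09) + 1.7(7.05) + 0.2(6.12) = 8.53 + 11.99 + 1.22 = 21.74
(4) 1.25(6.09) + 1.75(0.34) + 0.3(7.07) = 7.61 + 0.60 + 2.12 = 10.33
(5) 1.25(6.09) + 0.3(6.12) + 0.3(7.05) + 0.5(7.07) = 15.10
(6) 1.35(6.09) = 8.22
Maximum is from combination 3.

21.74 kPa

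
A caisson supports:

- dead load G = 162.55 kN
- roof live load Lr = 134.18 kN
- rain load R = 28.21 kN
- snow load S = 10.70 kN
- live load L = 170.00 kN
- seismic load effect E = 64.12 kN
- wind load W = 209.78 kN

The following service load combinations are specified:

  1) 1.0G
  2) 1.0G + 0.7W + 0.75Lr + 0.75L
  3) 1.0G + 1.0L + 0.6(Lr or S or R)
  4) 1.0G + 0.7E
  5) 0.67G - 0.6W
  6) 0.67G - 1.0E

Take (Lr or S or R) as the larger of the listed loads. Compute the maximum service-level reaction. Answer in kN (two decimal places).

537.53 kN

(Lr or S or R) → Lr = 134.18 kN.
1) 1.0(162.55) = 162.55
2) 1.0(162.55) + 0.7(209.78) + 0.75(134.18) + 0.75(170.00) = 537.53
3) 1.0(162.55) + 1.0(170.00) + 0.6(134.18) = 162.55 + 170.00 + 80.51 = 413.06
4) 1.0(162.55) + 0.7(64.12) = 162.55 + 44.88 = 207.43
5) 0.67(162.55) - 0.6(209.78) = 108.91 - 125.87 = -16.96
6) 0.67(162.55) - 1.0(64.12) = 108.91 - 64.12 = 44.79
Combination 2 governs: V = 537.53 kN.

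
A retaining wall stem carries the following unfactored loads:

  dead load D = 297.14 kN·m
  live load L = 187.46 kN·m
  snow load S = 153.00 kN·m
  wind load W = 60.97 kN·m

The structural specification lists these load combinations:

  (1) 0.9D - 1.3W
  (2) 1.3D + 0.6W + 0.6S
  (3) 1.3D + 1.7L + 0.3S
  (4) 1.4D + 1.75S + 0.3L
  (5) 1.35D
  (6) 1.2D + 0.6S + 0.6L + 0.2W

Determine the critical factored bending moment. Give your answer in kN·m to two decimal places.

(1) 0.9(297.14) - 1.3(60.97) = 267.43 - 79.26 = 188.17
(2) 1.3(297.14) + 0.6(60.97) + 0.6(153.00) = 386.28 + 36.58 + 91.80 = 514.66
(3) 1.3(297.14) + 1.7(187.46) + 0.3(153.00) = 386.28 + 318.68 + 45.90 = 750.86
(4) 1.4(297.14) + 1.75(153.00) + 0.3(187.46) = 739.98
(5) 1.35(297.14) = 401.14
(6) 1.2(297.14) + 0.6(153.00) + 0.6(187.46) + 0.2(60.97) = 356.57 + 91.80 + 112.48 + 12.19 = 573.04
Maximum is from combination 3.

750.86 kN·m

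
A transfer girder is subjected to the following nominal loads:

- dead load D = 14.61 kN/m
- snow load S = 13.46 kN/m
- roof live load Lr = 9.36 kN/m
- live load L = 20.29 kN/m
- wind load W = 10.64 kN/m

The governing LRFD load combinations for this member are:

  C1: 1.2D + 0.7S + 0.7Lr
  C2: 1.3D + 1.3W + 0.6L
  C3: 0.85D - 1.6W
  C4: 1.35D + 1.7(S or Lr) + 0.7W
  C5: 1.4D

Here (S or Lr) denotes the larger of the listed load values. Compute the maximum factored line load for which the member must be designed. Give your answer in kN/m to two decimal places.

(S or Lr) → S = 13.46 kN/m.
C1: 1.2(14.61) + 0.7(13.46) + 0.7(9.36) = 33.51
C2: 1.3(14.61) + 1.3(10.64) + 0.6(20.29) = 45.00
C3: 0.85(14.61) - 1.6(10.64) = -4.61
C4: 1.35(14.61) + 1.7(13.46) + 0.7(10.64) = 50.05
C5: 1.4(14.61) = 20.45
Maximum is from combination 4.

50.05 kN/m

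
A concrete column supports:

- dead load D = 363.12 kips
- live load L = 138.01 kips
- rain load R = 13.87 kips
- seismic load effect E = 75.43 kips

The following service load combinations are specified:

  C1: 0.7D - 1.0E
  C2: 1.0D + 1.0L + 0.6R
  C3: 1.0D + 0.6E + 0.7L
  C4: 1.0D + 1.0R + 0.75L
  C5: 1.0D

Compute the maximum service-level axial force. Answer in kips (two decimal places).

C1: 0.7(363.12) - 1.0(75.43) = 254.18 - 75.43 = 178.75
C2: 1.0(363.12) + 1.0(138.01) + 0.6(13.87) = 363.12 + 138.01 + 8.32 = 509.45
C3: 1.0(363.12) + 0.6(75.43) + 0.7(138.01) = 363.12 + 45.26 + 96.61 = 504.99
C4: 1.0(363.12) + 1.0(13.87) + 0.75(138.01) = 363.12 + 13.87 + 103.51 = 480.50
C5: 1.0(363.12) = 363.12
The controlling combination is 2, giving 509.45 kips.

509.45 kips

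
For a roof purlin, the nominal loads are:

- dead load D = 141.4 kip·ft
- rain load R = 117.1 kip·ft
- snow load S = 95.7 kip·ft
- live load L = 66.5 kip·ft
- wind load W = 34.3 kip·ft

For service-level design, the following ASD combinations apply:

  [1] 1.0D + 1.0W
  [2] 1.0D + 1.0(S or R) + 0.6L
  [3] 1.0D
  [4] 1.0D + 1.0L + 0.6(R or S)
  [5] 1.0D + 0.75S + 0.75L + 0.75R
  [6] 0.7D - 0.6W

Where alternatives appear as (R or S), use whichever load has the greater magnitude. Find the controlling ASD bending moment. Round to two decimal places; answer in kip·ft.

350.88 kip·ft

(S or R) → R = 117.1 kip·ft; (R or S) → R = 117.1 kip·ft.
[1] 1.0(141.4) + 1.0(34.3) = 141.40 + 34.30 = 175.70
[2] 1.0(141.4) + 1.0(117.1) + 0.6(66.5) = 141.40 + 117.10 + 39.90 = 298.40
[3] 1.0(141.4) = 141.40
[4] 1.0(141.4) + 1.0(66.5) + 0.6(117.1) = 141.40 + 66.50 + 70.26 = 278.16
[5] 1.0(141.4) + 0.75(95.7) + 0.75(66.5) + 0.75(117.1) = 350.88
[6] 0.7(141.4) - 0.6(34.3) = 98.98 - 20.58 = 78.40
The controlling combination is 5, giving 350.88 kip·ft.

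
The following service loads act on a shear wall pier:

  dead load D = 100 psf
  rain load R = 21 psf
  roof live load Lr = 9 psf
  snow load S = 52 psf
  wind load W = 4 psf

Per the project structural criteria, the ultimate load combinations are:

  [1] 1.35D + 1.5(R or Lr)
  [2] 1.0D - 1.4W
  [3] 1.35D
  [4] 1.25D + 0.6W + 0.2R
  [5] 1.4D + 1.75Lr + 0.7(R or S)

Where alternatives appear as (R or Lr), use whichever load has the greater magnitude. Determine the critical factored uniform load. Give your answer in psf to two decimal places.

192.15 psf

(R or Lr) → R = 21 psf; (R or S) → S = 52 psf.
[1] 1.35(100) + 1.5(21) = 135.00 + 31.50 = 166.50
[2] 1.0(100) - 1.4(4) = 100.00 - 5.60 = 94.40
[3] 1.35(100) = 135.00
[4] 1.25(100) + 0.6(4) + 0.2(21) = 125.00 + 2.40 + 4.20 = 131.60
[5] 1.4(100) + 1.75(9) + 0.7(52) = 140.00 + 15.75 + 36.40 = 192.15
Combination 5 governs: q_u = 192.15 psf.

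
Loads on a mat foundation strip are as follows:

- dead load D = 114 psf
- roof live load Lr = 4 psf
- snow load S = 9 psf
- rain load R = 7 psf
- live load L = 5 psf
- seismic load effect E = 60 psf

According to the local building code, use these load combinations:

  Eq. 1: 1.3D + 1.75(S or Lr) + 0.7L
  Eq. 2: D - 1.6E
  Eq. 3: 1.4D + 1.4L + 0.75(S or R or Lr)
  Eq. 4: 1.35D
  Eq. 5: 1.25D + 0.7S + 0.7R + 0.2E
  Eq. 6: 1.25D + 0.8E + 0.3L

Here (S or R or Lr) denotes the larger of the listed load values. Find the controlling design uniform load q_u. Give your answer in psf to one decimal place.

(S or Lr) → S = 9 psf; (S or R or Lr) → S = 9 psf.
Eq. 1: 1.3(114) + 1.75(9) + 0.7(5) = 148.2 + 15.8 + 3.5 = 167.5
Eq. 2: 1.0(114) - 1.6(60) = 114.0 - 96.0 = 18.0
Eq. 3: 1.4(114) + 1.4(5) + 0.75(9) = 159.6 + 7.0 + 6.8 = 173.4
Eq. 4: 1.35(114) = 153.9
Eq. 5: 1.25(114) + 0.7(9) + 0.7(7) + 0.2(60) = 142.5 + 6.3 + 4.9 + 12.0 = 165.7
Eq. 6: 1.25(114) + 0.8(60) + 0.3(5) = 142.5 + 48.0 + 1.5 = 192.0
The controlling combination is 6, giving 192.0 psf.

192.0 psf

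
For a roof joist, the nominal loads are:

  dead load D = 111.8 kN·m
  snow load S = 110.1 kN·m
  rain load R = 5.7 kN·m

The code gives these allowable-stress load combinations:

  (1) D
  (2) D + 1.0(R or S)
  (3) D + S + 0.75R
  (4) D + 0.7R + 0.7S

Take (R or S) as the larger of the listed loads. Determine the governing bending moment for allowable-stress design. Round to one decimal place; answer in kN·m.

(R or S) → S = 110.1 kN·m.
(1) 1.0(111.8) = 111.8
(2) 1.0(111.8) + 1.0(110.1) = 111.8 + 110.1 = 221.9
(3) 1.0(111.8) + 1.0(110.1) + 0.75(5.7) = 111.8 + 110.1 + 4.3 = 226.2
(4) 1.0(111.8) + 0.7(5.7) + 0.7(110.1) = 111.8 + 4.0 + 77.1 = 192.9
Maximum is from combination 3.

226.2 kN·m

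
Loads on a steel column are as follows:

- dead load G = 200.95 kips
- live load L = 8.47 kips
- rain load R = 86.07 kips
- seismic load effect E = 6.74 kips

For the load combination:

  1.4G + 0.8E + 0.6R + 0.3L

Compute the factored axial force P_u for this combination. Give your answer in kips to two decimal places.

1.4(200.95) + 0.8(6.74) + 0.6(86.07) + 0.3(8.47) = 340.91
P_u = 340.91 kips.

340.91 kips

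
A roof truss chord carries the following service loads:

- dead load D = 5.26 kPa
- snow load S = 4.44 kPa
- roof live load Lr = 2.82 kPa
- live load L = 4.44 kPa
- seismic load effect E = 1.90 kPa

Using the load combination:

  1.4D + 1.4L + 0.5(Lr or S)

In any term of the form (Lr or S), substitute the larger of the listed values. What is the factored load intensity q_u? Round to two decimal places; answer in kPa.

15.80 kPa

(Lr or S) → S = 4.44 kPa.
1.4(5.26) + 1.4(4.44) + 0.5(4.44) = 15.80
q_u = 15.80 kPa.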